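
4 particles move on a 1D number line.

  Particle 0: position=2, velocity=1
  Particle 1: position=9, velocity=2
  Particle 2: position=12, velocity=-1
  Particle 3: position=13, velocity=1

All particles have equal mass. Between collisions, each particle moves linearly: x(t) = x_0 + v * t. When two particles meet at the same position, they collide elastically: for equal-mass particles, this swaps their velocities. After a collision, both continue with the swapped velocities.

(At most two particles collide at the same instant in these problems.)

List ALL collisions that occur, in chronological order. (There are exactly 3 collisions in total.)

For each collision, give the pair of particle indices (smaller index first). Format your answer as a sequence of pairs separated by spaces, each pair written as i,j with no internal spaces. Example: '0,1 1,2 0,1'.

Collision at t=1: particles 1 and 2 swap velocities; positions: p0=3 p1=11 p2=11 p3=14; velocities now: v0=1 v1=-1 v2=2 v3=1
Collision at t=4: particles 2 and 3 swap velocities; positions: p0=6 p1=8 p2=17 p3=17; velocities now: v0=1 v1=-1 v2=1 v3=2
Collision at t=5: particles 0 and 1 swap velocities; positions: p0=7 p1=7 p2=18 p3=19; velocities now: v0=-1 v1=1 v2=1 v3=2

Answer: 1,2 2,3 0,1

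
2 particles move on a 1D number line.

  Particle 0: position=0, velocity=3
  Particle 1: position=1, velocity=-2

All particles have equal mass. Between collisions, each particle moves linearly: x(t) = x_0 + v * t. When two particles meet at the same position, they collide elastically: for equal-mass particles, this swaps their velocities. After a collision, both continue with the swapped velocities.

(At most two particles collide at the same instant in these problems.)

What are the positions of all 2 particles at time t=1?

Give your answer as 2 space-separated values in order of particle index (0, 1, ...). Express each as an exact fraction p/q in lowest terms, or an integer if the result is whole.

Answer: -1 3

Derivation:
Collision at t=1/5: particles 0 and 1 swap velocities; positions: p0=3/5 p1=3/5; velocities now: v0=-2 v1=3
Advance to t=1 (no further collisions before then); velocities: v0=-2 v1=3; positions = -1 3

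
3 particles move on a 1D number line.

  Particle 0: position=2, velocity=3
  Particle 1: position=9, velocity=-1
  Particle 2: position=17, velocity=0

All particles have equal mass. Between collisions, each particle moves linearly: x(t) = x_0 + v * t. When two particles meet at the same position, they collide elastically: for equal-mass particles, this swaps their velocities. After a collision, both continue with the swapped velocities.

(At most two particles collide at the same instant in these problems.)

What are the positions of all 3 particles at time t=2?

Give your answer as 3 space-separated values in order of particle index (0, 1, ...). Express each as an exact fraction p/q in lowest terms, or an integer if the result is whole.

Answer: 7 8 17

Derivation:
Collision at t=7/4: particles 0 and 1 swap velocities; positions: p0=29/4 p1=29/4 p2=17; velocities now: v0=-1 v1=3 v2=0
Advance to t=2 (no further collisions before then); velocities: v0=-1 v1=3 v2=0; positions = 7 8 17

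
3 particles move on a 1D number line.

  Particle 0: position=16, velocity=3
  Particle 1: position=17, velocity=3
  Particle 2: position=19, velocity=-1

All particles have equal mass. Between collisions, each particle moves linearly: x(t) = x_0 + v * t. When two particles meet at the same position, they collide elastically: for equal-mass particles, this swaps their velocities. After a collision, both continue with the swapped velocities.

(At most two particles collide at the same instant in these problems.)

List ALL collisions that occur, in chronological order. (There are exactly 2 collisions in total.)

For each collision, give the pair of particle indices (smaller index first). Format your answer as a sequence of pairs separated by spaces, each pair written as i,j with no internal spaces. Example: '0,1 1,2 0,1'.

Collision at t=1/2: particles 1 and 2 swap velocities; positions: p0=35/2 p1=37/2 p2=37/2; velocities now: v0=3 v1=-1 v2=3
Collision at t=3/4: particles 0 and 1 swap velocities; positions: p0=73/4 p1=73/4 p2=77/4; velocities now: v0=-1 v1=3 v2=3

Answer: 1,2 0,1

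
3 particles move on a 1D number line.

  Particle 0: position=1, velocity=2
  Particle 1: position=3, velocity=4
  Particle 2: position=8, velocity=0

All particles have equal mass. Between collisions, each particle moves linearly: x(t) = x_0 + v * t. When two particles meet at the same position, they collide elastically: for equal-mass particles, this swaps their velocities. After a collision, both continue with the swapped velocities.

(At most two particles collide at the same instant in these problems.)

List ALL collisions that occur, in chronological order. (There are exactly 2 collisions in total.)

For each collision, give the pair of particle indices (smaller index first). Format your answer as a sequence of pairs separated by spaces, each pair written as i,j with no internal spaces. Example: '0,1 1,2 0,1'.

Collision at t=5/4: particles 1 and 2 swap velocities; positions: p0=7/2 p1=8 p2=8; velocities now: v0=2 v1=0 v2=4
Collision at t=7/2: particles 0 and 1 swap velocities; positions: p0=8 p1=8 p2=17; velocities now: v0=0 v1=2 v2=4

Answer: 1,2 0,1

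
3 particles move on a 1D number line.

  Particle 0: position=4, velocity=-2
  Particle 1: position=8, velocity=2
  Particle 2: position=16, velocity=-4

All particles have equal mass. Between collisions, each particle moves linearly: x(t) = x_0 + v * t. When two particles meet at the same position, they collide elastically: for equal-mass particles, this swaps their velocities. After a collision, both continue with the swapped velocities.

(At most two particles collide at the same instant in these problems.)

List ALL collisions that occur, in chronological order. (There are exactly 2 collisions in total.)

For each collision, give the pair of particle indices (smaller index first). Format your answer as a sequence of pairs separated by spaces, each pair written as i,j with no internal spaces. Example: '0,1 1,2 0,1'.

Answer: 1,2 0,1

Derivation:
Collision at t=4/3: particles 1 and 2 swap velocities; positions: p0=4/3 p1=32/3 p2=32/3; velocities now: v0=-2 v1=-4 v2=2
Collision at t=6: particles 0 and 1 swap velocities; positions: p0=-8 p1=-8 p2=20; velocities now: v0=-4 v1=-2 v2=2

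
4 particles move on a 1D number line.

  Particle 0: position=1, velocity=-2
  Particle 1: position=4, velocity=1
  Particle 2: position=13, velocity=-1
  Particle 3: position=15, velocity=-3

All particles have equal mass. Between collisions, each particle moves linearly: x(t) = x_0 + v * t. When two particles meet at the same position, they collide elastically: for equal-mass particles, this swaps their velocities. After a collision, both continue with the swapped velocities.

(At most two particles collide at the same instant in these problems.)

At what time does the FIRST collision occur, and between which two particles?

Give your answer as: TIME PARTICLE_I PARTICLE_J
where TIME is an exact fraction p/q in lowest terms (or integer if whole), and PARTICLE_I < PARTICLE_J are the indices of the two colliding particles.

Pair (0,1): pos 1,4 vel -2,1 -> not approaching (rel speed -3 <= 0)
Pair (1,2): pos 4,13 vel 1,-1 -> gap=9, closing at 2/unit, collide at t=9/2
Pair (2,3): pos 13,15 vel -1,-3 -> gap=2, closing at 2/unit, collide at t=1
Earliest collision: t=1 between 2 and 3

Answer: 1 2 3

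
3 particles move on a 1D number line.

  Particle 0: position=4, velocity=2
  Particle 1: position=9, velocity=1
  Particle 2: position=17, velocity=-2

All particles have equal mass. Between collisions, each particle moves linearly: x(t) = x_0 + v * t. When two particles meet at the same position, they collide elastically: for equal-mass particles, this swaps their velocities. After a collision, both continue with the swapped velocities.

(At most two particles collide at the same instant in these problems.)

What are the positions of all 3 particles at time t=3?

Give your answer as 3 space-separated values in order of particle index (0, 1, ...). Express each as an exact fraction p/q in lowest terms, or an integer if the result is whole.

Answer: 10 11 12

Derivation:
Collision at t=8/3: particles 1 and 2 swap velocities; positions: p0=28/3 p1=35/3 p2=35/3; velocities now: v0=2 v1=-2 v2=1
Advance to t=3 (no further collisions before then); velocities: v0=2 v1=-2 v2=1; positions = 10 11 12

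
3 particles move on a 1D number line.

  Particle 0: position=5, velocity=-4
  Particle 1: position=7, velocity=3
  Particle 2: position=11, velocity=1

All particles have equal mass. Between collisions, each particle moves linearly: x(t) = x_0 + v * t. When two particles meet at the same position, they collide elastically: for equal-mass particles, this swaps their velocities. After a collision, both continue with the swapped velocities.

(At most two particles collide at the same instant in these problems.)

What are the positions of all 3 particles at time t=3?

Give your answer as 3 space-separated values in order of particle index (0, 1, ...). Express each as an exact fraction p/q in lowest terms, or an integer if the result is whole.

Collision at t=2: particles 1 and 2 swap velocities; positions: p0=-3 p1=13 p2=13; velocities now: v0=-4 v1=1 v2=3
Advance to t=3 (no further collisions before then); velocities: v0=-4 v1=1 v2=3; positions = -7 14 16

Answer: -7 14 16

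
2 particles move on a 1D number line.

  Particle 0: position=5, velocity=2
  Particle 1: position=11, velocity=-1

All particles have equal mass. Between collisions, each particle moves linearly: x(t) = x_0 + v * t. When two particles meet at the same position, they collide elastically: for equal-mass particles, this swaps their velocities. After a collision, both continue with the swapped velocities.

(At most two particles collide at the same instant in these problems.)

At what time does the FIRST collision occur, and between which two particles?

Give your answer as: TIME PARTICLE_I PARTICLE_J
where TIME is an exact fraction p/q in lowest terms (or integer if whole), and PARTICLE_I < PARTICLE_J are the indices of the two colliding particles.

Answer: 2 0 1

Derivation:
Pair (0,1): pos 5,11 vel 2,-1 -> gap=6, closing at 3/unit, collide at t=2
Earliest collision: t=2 between 0 and 1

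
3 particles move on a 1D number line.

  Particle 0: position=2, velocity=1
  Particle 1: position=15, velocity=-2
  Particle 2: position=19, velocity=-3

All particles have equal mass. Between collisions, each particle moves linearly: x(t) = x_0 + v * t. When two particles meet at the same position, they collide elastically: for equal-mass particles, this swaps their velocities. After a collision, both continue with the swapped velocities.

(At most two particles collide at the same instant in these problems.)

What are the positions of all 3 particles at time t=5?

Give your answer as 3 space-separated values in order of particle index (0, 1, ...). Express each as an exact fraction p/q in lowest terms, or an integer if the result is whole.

Answer: 4 5 7

Derivation:
Collision at t=4: particles 1 and 2 swap velocities; positions: p0=6 p1=7 p2=7; velocities now: v0=1 v1=-3 v2=-2
Collision at t=17/4: particles 0 and 1 swap velocities; positions: p0=25/4 p1=25/4 p2=13/2; velocities now: v0=-3 v1=1 v2=-2
Collision at t=13/3: particles 1 and 2 swap velocities; positions: p0=6 p1=19/3 p2=19/3; velocities now: v0=-3 v1=-2 v2=1
Advance to t=5 (no further collisions before then); velocities: v0=-3 v1=-2 v2=1; positions = 4 5 7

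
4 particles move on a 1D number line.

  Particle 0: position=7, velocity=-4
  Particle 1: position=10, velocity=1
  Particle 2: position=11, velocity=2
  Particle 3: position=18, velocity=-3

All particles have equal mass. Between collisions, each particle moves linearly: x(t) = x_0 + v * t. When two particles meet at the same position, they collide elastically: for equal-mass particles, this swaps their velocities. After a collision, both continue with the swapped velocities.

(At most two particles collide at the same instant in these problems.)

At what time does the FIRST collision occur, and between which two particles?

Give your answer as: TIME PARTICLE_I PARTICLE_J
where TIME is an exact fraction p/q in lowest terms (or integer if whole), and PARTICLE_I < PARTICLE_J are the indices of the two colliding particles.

Pair (0,1): pos 7,10 vel -4,1 -> not approaching (rel speed -5 <= 0)
Pair (1,2): pos 10,11 vel 1,2 -> not approaching (rel speed -1 <= 0)
Pair (2,3): pos 11,18 vel 2,-3 -> gap=7, closing at 5/unit, collide at t=7/5
Earliest collision: t=7/5 between 2 and 3

Answer: 7/5 2 3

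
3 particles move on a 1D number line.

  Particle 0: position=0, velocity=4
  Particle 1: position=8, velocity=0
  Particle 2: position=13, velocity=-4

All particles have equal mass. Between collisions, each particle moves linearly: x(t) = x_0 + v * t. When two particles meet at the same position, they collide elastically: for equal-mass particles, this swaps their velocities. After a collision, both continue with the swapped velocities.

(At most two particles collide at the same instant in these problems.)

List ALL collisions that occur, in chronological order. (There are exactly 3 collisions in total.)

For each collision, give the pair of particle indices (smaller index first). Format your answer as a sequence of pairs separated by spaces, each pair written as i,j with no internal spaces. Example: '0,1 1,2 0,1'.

Collision at t=5/4: particles 1 and 2 swap velocities; positions: p0=5 p1=8 p2=8; velocities now: v0=4 v1=-4 v2=0
Collision at t=13/8: particles 0 and 1 swap velocities; positions: p0=13/2 p1=13/2 p2=8; velocities now: v0=-4 v1=4 v2=0
Collision at t=2: particles 1 and 2 swap velocities; positions: p0=5 p1=8 p2=8; velocities now: v0=-4 v1=0 v2=4

Answer: 1,2 0,1 1,2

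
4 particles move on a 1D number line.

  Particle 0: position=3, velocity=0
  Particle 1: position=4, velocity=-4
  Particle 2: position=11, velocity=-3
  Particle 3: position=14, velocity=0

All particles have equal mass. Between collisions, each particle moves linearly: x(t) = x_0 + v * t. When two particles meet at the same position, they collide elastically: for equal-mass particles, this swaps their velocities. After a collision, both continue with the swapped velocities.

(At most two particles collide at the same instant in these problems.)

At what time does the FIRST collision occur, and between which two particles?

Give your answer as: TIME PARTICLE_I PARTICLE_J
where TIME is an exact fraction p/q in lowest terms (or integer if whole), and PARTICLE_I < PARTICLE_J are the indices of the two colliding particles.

Answer: 1/4 0 1

Derivation:
Pair (0,1): pos 3,4 vel 0,-4 -> gap=1, closing at 4/unit, collide at t=1/4
Pair (1,2): pos 4,11 vel -4,-3 -> not approaching (rel speed -1 <= 0)
Pair (2,3): pos 11,14 vel -3,0 -> not approaching (rel speed -3 <= 0)
Earliest collision: t=1/4 between 0 and 1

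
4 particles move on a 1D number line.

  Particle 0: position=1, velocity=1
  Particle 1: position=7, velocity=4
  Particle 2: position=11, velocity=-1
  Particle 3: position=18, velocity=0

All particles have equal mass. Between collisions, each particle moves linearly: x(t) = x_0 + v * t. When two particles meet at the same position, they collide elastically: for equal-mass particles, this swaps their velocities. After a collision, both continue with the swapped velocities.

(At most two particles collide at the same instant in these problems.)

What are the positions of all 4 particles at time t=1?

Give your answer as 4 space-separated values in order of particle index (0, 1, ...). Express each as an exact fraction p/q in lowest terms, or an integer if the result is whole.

Answer: 2 10 11 18

Derivation:
Collision at t=4/5: particles 1 and 2 swap velocities; positions: p0=9/5 p1=51/5 p2=51/5 p3=18; velocities now: v0=1 v1=-1 v2=4 v3=0
Advance to t=1 (no further collisions before then); velocities: v0=1 v1=-1 v2=4 v3=0; positions = 2 10 11 18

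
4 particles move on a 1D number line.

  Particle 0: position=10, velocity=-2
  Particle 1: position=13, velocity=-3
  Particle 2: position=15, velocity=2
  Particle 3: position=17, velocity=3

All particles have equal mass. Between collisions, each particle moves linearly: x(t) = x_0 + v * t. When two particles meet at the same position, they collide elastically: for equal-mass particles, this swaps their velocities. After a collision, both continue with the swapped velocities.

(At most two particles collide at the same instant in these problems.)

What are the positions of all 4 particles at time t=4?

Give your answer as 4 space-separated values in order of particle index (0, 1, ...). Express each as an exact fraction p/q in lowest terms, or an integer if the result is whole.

Collision at t=3: particles 0 and 1 swap velocities; positions: p0=4 p1=4 p2=21 p3=26; velocities now: v0=-3 v1=-2 v2=2 v3=3
Advance to t=4 (no further collisions before then); velocities: v0=-3 v1=-2 v2=2 v3=3; positions = 1 2 23 29

Answer: 1 2 23 29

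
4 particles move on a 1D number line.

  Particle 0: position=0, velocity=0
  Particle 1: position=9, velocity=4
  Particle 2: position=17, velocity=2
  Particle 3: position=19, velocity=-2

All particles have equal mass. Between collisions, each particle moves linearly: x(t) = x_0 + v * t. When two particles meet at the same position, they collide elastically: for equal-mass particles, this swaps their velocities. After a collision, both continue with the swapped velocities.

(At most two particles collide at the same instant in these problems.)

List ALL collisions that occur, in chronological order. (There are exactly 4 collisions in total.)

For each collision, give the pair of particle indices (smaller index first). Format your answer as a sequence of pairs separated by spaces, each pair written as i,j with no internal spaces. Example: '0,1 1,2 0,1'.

Answer: 2,3 1,2 2,3 0,1

Derivation:
Collision at t=1/2: particles 2 and 3 swap velocities; positions: p0=0 p1=11 p2=18 p3=18; velocities now: v0=0 v1=4 v2=-2 v3=2
Collision at t=5/3: particles 1 and 2 swap velocities; positions: p0=0 p1=47/3 p2=47/3 p3=61/3; velocities now: v0=0 v1=-2 v2=4 v3=2
Collision at t=4: particles 2 and 3 swap velocities; positions: p0=0 p1=11 p2=25 p3=25; velocities now: v0=0 v1=-2 v2=2 v3=4
Collision at t=19/2: particles 0 and 1 swap velocities; positions: p0=0 p1=0 p2=36 p3=47; velocities now: v0=-2 v1=0 v2=2 v3=4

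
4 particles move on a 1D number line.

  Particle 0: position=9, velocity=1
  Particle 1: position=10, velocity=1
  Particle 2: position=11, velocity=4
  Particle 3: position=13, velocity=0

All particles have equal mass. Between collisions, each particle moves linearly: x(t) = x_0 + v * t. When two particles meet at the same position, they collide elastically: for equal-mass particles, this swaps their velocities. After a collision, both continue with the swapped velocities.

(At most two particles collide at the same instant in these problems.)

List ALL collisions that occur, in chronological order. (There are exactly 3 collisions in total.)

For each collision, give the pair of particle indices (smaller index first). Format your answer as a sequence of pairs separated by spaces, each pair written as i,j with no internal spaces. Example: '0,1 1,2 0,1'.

Collision at t=1/2: particles 2 and 3 swap velocities; positions: p0=19/2 p1=21/2 p2=13 p3=13; velocities now: v0=1 v1=1 v2=0 v3=4
Collision at t=3: particles 1 and 2 swap velocities; positions: p0=12 p1=13 p2=13 p3=23; velocities now: v0=1 v1=0 v2=1 v3=4
Collision at t=4: particles 0 and 1 swap velocities; positions: p0=13 p1=13 p2=14 p3=27; velocities now: v0=0 v1=1 v2=1 v3=4

Answer: 2,3 1,2 0,1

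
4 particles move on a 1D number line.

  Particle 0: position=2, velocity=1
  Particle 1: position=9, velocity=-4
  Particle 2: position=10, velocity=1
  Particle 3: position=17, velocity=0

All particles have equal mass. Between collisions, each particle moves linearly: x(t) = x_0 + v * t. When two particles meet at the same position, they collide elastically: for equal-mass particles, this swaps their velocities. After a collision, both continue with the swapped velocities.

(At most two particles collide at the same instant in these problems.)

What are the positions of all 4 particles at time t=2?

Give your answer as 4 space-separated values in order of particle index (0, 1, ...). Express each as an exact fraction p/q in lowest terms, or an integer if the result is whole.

Answer: 1 4 12 17

Derivation:
Collision at t=7/5: particles 0 and 1 swap velocities; positions: p0=17/5 p1=17/5 p2=57/5 p3=17; velocities now: v0=-4 v1=1 v2=1 v3=0
Advance to t=2 (no further collisions before then); velocities: v0=-4 v1=1 v2=1 v3=0; positions = 1 4 12 17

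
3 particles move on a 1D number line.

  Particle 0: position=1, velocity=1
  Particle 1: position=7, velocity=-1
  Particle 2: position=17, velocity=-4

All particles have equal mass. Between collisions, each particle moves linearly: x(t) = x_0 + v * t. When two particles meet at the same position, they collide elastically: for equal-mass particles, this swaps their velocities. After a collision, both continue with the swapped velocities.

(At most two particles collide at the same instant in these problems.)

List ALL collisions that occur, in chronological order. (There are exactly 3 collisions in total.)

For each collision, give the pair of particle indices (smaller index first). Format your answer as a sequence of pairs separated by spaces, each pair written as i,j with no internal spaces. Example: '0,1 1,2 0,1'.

Collision at t=3: particles 0 and 1 swap velocities; positions: p0=4 p1=4 p2=5; velocities now: v0=-1 v1=1 v2=-4
Collision at t=16/5: particles 1 and 2 swap velocities; positions: p0=19/5 p1=21/5 p2=21/5; velocities now: v0=-1 v1=-4 v2=1
Collision at t=10/3: particles 0 and 1 swap velocities; positions: p0=11/3 p1=11/3 p2=13/3; velocities now: v0=-4 v1=-1 v2=1

Answer: 0,1 1,2 0,1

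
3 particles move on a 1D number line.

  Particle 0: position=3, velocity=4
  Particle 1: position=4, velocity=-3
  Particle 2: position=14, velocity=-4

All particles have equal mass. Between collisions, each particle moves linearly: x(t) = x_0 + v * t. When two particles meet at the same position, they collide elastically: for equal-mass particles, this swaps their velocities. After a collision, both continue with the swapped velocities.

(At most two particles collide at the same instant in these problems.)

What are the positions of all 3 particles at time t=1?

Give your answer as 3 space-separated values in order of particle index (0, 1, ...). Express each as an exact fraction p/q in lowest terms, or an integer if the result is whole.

Answer: 1 7 10

Derivation:
Collision at t=1/7: particles 0 and 1 swap velocities; positions: p0=25/7 p1=25/7 p2=94/7; velocities now: v0=-3 v1=4 v2=-4
Advance to t=1 (no further collisions before then); velocities: v0=-3 v1=4 v2=-4; positions = 1 7 10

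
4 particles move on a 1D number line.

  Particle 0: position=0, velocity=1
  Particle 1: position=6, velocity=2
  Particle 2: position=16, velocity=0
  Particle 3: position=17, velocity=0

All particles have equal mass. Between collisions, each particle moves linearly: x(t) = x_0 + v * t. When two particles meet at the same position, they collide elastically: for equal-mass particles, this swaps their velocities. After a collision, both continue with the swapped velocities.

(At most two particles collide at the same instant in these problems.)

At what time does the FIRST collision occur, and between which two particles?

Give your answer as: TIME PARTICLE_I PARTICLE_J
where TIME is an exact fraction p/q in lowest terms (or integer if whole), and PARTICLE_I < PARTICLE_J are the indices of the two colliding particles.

Answer: 5 1 2

Derivation:
Pair (0,1): pos 0,6 vel 1,2 -> not approaching (rel speed -1 <= 0)
Pair (1,2): pos 6,16 vel 2,0 -> gap=10, closing at 2/unit, collide at t=5
Pair (2,3): pos 16,17 vel 0,0 -> not approaching (rel speed 0 <= 0)
Earliest collision: t=5 between 1 and 2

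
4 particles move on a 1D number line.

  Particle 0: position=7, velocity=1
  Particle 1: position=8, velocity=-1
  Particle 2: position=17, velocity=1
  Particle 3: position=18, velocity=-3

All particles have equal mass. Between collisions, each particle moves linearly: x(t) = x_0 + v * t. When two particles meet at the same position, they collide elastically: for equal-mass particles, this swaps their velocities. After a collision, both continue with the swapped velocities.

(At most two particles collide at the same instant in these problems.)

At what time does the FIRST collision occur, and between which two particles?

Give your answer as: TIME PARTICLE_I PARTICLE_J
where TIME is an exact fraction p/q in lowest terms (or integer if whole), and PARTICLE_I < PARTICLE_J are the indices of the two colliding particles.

Answer: 1/4 2 3

Derivation:
Pair (0,1): pos 7,8 vel 1,-1 -> gap=1, closing at 2/unit, collide at t=1/2
Pair (1,2): pos 8,17 vel -1,1 -> not approaching (rel speed -2 <= 0)
Pair (2,3): pos 17,18 vel 1,-3 -> gap=1, closing at 4/unit, collide at t=1/4
Earliest collision: t=1/4 between 2 and 3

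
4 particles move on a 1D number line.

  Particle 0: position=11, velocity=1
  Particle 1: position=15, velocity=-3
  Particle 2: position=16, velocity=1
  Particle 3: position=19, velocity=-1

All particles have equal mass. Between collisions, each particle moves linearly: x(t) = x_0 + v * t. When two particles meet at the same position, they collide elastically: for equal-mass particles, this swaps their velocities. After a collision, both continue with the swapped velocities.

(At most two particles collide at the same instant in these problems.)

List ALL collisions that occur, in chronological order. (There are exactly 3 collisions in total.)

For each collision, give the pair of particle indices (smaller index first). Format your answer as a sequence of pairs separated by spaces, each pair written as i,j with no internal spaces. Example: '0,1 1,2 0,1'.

Answer: 0,1 2,3 1,2

Derivation:
Collision at t=1: particles 0 and 1 swap velocities; positions: p0=12 p1=12 p2=17 p3=18; velocities now: v0=-3 v1=1 v2=1 v3=-1
Collision at t=3/2: particles 2 and 3 swap velocities; positions: p0=21/2 p1=25/2 p2=35/2 p3=35/2; velocities now: v0=-3 v1=1 v2=-1 v3=1
Collision at t=4: particles 1 and 2 swap velocities; positions: p0=3 p1=15 p2=15 p3=20; velocities now: v0=-3 v1=-1 v2=1 v3=1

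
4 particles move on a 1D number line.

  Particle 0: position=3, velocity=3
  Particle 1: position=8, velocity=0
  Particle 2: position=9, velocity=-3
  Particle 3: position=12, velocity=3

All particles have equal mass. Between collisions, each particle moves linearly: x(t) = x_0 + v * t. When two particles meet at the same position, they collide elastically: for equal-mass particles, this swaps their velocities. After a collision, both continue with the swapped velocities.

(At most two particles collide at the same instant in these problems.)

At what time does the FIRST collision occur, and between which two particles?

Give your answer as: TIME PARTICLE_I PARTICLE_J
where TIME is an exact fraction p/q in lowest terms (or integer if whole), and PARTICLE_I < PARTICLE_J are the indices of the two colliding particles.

Pair (0,1): pos 3,8 vel 3,0 -> gap=5, closing at 3/unit, collide at t=5/3
Pair (1,2): pos 8,9 vel 0,-3 -> gap=1, closing at 3/unit, collide at t=1/3
Pair (2,3): pos 9,12 vel -3,3 -> not approaching (rel speed -6 <= 0)
Earliest collision: t=1/3 between 1 and 2

Answer: 1/3 1 2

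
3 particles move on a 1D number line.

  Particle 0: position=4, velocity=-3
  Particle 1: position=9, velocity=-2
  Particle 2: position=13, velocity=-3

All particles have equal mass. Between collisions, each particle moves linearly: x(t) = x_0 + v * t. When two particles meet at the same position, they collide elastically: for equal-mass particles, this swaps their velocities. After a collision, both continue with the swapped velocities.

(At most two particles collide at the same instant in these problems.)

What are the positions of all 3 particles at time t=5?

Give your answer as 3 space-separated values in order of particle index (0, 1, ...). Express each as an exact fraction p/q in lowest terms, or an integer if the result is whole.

Answer: -11 -2 -1

Derivation:
Collision at t=4: particles 1 and 2 swap velocities; positions: p0=-8 p1=1 p2=1; velocities now: v0=-3 v1=-3 v2=-2
Advance to t=5 (no further collisions before then); velocities: v0=-3 v1=-3 v2=-2; positions = -11 -2 -1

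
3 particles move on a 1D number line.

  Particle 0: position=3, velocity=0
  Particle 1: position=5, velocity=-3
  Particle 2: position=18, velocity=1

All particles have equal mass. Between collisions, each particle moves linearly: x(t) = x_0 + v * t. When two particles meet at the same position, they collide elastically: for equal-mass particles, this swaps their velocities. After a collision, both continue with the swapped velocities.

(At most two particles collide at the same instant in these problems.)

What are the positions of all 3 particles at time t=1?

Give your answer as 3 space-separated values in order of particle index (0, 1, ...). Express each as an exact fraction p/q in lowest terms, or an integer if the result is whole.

Collision at t=2/3: particles 0 and 1 swap velocities; positions: p0=3 p1=3 p2=56/3; velocities now: v0=-3 v1=0 v2=1
Advance to t=1 (no further collisions before then); velocities: v0=-3 v1=0 v2=1; positions = 2 3 19

Answer: 2 3 19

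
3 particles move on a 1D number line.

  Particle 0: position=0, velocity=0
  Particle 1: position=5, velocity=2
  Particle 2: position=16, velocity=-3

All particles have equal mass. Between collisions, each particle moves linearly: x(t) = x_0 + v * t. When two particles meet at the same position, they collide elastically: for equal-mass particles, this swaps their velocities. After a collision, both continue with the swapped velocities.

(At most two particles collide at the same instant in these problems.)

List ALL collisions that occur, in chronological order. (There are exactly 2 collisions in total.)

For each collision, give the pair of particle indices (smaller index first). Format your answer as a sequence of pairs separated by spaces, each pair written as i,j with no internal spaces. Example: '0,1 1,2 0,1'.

Answer: 1,2 0,1

Derivation:
Collision at t=11/5: particles 1 and 2 swap velocities; positions: p0=0 p1=47/5 p2=47/5; velocities now: v0=0 v1=-3 v2=2
Collision at t=16/3: particles 0 and 1 swap velocities; positions: p0=0 p1=0 p2=47/3; velocities now: v0=-3 v1=0 v2=2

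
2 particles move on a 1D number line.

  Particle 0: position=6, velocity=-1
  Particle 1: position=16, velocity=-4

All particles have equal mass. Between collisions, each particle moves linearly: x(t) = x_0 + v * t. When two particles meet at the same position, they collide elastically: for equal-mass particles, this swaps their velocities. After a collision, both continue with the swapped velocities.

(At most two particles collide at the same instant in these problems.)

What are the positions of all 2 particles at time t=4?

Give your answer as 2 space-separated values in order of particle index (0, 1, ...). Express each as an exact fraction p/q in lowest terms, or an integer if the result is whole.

Collision at t=10/3: particles 0 and 1 swap velocities; positions: p0=8/3 p1=8/3; velocities now: v0=-4 v1=-1
Advance to t=4 (no further collisions before then); velocities: v0=-4 v1=-1; positions = 0 2

Answer: 0 2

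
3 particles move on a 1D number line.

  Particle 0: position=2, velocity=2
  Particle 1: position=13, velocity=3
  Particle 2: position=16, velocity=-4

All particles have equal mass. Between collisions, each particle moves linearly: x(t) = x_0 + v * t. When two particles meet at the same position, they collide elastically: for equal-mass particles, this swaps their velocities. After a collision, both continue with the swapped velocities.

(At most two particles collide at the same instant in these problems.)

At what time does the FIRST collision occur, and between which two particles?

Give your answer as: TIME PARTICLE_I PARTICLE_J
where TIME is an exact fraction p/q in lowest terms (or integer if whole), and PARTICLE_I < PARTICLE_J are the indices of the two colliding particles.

Pair (0,1): pos 2,13 vel 2,3 -> not approaching (rel speed -1 <= 0)
Pair (1,2): pos 13,16 vel 3,-4 -> gap=3, closing at 7/unit, collide at t=3/7
Earliest collision: t=3/7 between 1 and 2

Answer: 3/7 1 2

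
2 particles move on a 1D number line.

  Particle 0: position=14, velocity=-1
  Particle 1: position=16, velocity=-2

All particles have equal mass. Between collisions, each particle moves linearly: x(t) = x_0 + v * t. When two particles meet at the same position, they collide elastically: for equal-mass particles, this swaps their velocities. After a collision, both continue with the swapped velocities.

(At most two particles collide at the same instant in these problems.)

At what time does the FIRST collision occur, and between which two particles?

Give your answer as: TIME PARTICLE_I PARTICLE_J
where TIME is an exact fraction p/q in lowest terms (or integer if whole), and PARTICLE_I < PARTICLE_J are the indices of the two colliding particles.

Answer: 2 0 1

Derivation:
Pair (0,1): pos 14,16 vel -1,-2 -> gap=2, closing at 1/unit, collide at t=2
Earliest collision: t=2 between 0 and 1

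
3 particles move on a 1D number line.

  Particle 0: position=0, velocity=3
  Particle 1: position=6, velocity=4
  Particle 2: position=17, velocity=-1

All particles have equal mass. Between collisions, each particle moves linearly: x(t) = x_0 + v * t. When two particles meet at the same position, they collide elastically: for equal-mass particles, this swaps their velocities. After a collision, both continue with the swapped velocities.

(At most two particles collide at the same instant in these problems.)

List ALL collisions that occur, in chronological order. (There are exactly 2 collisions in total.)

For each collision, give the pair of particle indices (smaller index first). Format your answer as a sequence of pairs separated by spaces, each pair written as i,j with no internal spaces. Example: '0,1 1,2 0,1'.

Answer: 1,2 0,1

Derivation:
Collision at t=11/5: particles 1 and 2 swap velocities; positions: p0=33/5 p1=74/5 p2=74/5; velocities now: v0=3 v1=-1 v2=4
Collision at t=17/4: particles 0 and 1 swap velocities; positions: p0=51/4 p1=51/4 p2=23; velocities now: v0=-1 v1=3 v2=4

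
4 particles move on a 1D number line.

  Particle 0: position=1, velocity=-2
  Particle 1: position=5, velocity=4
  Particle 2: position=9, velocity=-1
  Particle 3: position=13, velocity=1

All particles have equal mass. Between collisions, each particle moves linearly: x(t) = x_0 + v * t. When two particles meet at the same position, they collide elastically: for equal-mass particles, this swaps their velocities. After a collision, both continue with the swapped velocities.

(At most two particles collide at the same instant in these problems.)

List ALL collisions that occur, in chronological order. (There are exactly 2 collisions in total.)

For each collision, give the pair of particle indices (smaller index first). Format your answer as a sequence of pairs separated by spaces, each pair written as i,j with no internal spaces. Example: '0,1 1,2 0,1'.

Collision at t=4/5: particles 1 and 2 swap velocities; positions: p0=-3/5 p1=41/5 p2=41/5 p3=69/5; velocities now: v0=-2 v1=-1 v2=4 v3=1
Collision at t=8/3: particles 2 and 3 swap velocities; positions: p0=-13/3 p1=19/3 p2=47/3 p3=47/3; velocities now: v0=-2 v1=-1 v2=1 v3=4

Answer: 1,2 2,3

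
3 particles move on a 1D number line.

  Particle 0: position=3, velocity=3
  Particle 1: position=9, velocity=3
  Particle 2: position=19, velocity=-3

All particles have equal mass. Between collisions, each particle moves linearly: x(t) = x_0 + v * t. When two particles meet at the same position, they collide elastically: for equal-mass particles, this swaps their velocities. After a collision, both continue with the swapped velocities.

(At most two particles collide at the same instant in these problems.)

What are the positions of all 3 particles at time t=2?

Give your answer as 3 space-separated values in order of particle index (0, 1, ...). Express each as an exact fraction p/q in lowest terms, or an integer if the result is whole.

Collision at t=5/3: particles 1 and 2 swap velocities; positions: p0=8 p1=14 p2=14; velocities now: v0=3 v1=-3 v2=3
Advance to t=2 (no further collisions before then); velocities: v0=3 v1=-3 v2=3; positions = 9 13 15

Answer: 9 13 15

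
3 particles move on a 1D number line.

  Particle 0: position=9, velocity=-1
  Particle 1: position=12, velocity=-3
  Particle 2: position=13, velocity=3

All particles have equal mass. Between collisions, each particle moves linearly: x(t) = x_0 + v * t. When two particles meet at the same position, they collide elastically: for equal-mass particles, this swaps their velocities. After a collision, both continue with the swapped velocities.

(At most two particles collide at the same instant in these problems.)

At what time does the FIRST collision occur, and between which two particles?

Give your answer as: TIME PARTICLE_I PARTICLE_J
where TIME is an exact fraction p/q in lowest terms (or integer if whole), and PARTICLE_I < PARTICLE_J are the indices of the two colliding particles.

Pair (0,1): pos 9,12 vel -1,-3 -> gap=3, closing at 2/unit, collide at t=3/2
Pair (1,2): pos 12,13 vel -3,3 -> not approaching (rel speed -6 <= 0)
Earliest collision: t=3/2 between 0 and 1

Answer: 3/2 0 1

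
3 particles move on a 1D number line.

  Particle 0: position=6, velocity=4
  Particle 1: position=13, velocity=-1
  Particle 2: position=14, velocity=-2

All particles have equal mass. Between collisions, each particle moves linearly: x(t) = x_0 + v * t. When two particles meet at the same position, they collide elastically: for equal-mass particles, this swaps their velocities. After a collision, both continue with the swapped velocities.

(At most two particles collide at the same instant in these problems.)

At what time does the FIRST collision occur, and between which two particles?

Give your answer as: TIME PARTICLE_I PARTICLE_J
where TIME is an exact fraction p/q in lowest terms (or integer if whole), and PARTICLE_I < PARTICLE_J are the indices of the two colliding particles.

Answer: 1 1 2

Derivation:
Pair (0,1): pos 6,13 vel 4,-1 -> gap=7, closing at 5/unit, collide at t=7/5
Pair (1,2): pos 13,14 vel -1,-2 -> gap=1, closing at 1/unit, collide at t=1
Earliest collision: t=1 between 1 and 2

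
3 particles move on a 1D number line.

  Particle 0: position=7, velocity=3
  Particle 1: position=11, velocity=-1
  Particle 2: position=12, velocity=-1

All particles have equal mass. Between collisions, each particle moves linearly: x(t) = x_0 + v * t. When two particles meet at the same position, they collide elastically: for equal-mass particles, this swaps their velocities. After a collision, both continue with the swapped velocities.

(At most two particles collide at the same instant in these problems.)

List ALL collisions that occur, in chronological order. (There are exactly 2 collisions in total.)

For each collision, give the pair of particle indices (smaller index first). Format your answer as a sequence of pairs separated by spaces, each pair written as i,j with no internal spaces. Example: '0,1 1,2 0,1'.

Answer: 0,1 1,2

Derivation:
Collision at t=1: particles 0 and 1 swap velocities; positions: p0=10 p1=10 p2=11; velocities now: v0=-1 v1=3 v2=-1
Collision at t=5/4: particles 1 and 2 swap velocities; positions: p0=39/4 p1=43/4 p2=43/4; velocities now: v0=-1 v1=-1 v2=3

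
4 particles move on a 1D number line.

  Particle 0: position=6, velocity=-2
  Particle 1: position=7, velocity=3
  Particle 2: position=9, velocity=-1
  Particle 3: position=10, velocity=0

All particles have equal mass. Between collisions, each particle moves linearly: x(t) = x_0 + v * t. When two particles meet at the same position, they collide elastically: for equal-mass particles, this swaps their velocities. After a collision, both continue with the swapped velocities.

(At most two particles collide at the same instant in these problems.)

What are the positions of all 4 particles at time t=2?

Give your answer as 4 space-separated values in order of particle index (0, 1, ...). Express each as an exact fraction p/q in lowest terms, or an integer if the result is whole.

Collision at t=1/2: particles 1 and 2 swap velocities; positions: p0=5 p1=17/2 p2=17/2 p3=10; velocities now: v0=-2 v1=-1 v2=3 v3=0
Collision at t=1: particles 2 and 3 swap velocities; positions: p0=4 p1=8 p2=10 p3=10; velocities now: v0=-2 v1=-1 v2=0 v3=3
Advance to t=2 (no further collisions before then); velocities: v0=-2 v1=-1 v2=0 v3=3; positions = 2 7 10 13

Answer: 2 7 10 13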